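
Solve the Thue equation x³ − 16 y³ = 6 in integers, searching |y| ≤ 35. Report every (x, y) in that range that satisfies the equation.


The equation is x³ - 16y³ = 6. For fixed y, x³ = 16·y³ + 6, so a solution requires the RHS to be a perfect cube.
Strategy: iterate y from -35 to 35, compute RHS = 16·y³ + 6, and check whether it is a (positive or negative) perfect cube.
Check small values of y:
  y = 0: RHS = 6 is not a perfect cube.
  y = 1: RHS = 22 is not a perfect cube.
  y = -1: RHS = -10 is not a perfect cube.
  y = 2: RHS = 134 is not a perfect cube.
  y = -2: RHS = -122 is not a perfect cube.
  y = 3: RHS = 438 is not a perfect cube.
  y = -3: RHS = -426 is not a perfect cube.
Continuing the search up to |y| = 35 finds no solutions either.
No (x, y) in the scanned range satisfies the equation.

No integer solutions with |y| ≤ 35.


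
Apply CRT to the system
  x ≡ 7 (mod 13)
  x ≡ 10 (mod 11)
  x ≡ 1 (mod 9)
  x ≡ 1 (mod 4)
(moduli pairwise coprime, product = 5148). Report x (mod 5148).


Product of moduli M = 13 · 11 · 9 · 4 = 5148.
Merge one congruence at a time:
  Start: x ≡ 7 (mod 13).
  Combine with x ≡ 10 (mod 11); new modulus lcm = 143.
    Write x = 7 + 13·t and substitute into x ≡ 10 (mod 11): 13·t ≡ 10 − 7 = 3 (mod 11).
    Reduce coefficients mod 11: 2·t ≡ 3 (mod 11).
    The inverse of 2 mod 11 is 6 (since 2·6 = 12 = 1·11 + 1), so t ≡ 6·3 = 18 ≡ 7 (mod 11).
    Then x = 7 + 13·7 = 98, valid modulo lcm(13, 11) = 143: x ≡ 98 (mod 143).
  Combine with x ≡ 1 (mod 9); new modulus lcm = 1287.
    Write x = 98 + 143·t and substitute into x ≡ 1 (mod 9): 143·t ≡ 1 − 98 = -97 (mod 9).
    Reduce coefficients mod 9: 8·t ≡ 2 (mod 9).
    The inverse of 8 mod 9 is 8 (since 8·8 = 64 = 7·9 + 1), so t ≡ 8·2 = 16 ≡ 7 (mod 9).
    Then x = 98 + 143·7 = 1099, valid modulo lcm(143, 9) = 1287: x ≡ 1099 (mod 1287).
  Combine with x ≡ 1 (mod 4); new modulus lcm = 5148.
    Write x = 1099 + 1287·t and substitute into x ≡ 1 (mod 4): 1287·t ≡ 1 − 1099 = -1098 (mod 4).
    Reduce coefficients mod 4: 3·t ≡ 2 (mod 4).
    The inverse of 3 mod 4 is 3 (since 3·3 = 9 = 2·4 + 1), so t ≡ 3·2 = 6 ≡ 2 (mod 4).
    Then x = 1099 + 1287·2 = 3673, valid modulo lcm(1287, 4) = 5148: x ≡ 3673 (mod 5148).
Verify against each original: 3673 mod 13 = 7, 3673 mod 11 = 10, 3673 mod 9 = 1, 3673 mod 4 = 1.

x ≡ 3673 (mod 5148).


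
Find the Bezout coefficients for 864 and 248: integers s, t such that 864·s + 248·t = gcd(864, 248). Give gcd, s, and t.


Euclidean algorithm on (864, 248) — divide until remainder is 0:
  864 = 3 · 248 + 120
  248 = 2 · 120 + 8
  120 = 15 · 8 + 0
gcd(864, 248) = 8.
Track Bezout coefficients alongside the remainders: start with r₀ = 864 = a·1 + b·0 (s = 1, t = 0) and r₁ = 248 = a·0 + b·1 (s = 0, t = 1); each new remainder r_{k+1} = r_{k-1} − q_k·r_k inherits s_{k+1} = s_{k-1} − q_k·s_k, t_{k+1} = t_{k-1} − q_k·t_k, so r_k = a·s_k + b·t_k at every step:
  q = 3: r = 120, s = 1 − 3·0 = 1, t = 0 − 3·1 = -3  (check: 864·1 + 248·(-3) = 120)
  q = 2: r = 8, s = 0 − 2·1 = -2, t = 1 − 2·(-3) = 7  (check: 864·(-2) + 248·7 = 8)
The row with r = 8 (the gcd) gives the Bezout coefficients s = -2, t = 7.
Result: 864 · (-2) + 248 · (7) = 8.

gcd(864, 248) = 8; s = -2, t = 7 (check: 864·(-2) + 248·7 = 8).


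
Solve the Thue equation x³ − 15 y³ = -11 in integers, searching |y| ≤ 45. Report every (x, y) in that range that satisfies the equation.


The equation is x³ - 15y³ = -11. For fixed y, x³ = 15·y³ − 11, so a solution requires the RHS to be a perfect cube.
Strategy: iterate y from -45 to 45, compute RHS = 15·y³ − 11, and check whether it is a (positive or negative) perfect cube.
Check small values of y:
  y = 0: RHS = -11 is not a perfect cube.
  y = 1: RHS = 4 is not a perfect cube.
  y = -1: RHS = -26 is not a perfect cube.
  y = 2: RHS = 109 is not a perfect cube.
  y = -2: RHS = -131 is not a perfect cube.
  y = 3: RHS = 394 is not a perfect cube.
  y = -3: RHS = -416 is not a perfect cube.
Continuing the search up to |y| = 45 finds no solutions either.
No (x, y) in the scanned range satisfies the equation.

No integer solutions with |y| ≤ 45.


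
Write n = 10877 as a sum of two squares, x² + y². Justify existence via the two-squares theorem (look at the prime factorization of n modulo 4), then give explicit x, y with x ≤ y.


Step 1: Factor n = 10877 = 73 · 149.
Step 2: Check the mod-4 condition on each prime factor: 73 ≡ 1 (mod 4), exponent 1; 149 ≡ 1 (mod 4), exponent 1.
All primes ≡ 3 (mod 4) appear to even exponent (or don't appear), so by the two-squares theorem n IS expressible as a sum of two squares.
Step 3: Build a representation. Here n = 73 · 149 is a product of primes ≡ 1 (mod 4). Each prime p ≡ 1 (mod 4) is itself a sum of two squares; find a² by testing p − a² for a perfect square:
  73: 73 − 1² = 72, 73 − 2² = 69, 73 − 3² = 64 = 8² ⇒ 73 = 3² + 8².
  149: 149 − 1² = 148, 149 − 2² = 145, 149 − 3² = 140, 149 − 4² = 133, 149 − 5² = 124, 149 − 6² = 113, 149 − 7² = 100 = 10² ⇒ 149 = 7² + 10².
  Combine using the Brahmagupta–Fibonacci identity (a² + b²)(c² + d²) = (ac − bd)² + (ad + bc)² = (ac + bd)² + (ad − bc)²:
  73 · 149 = 10877: from (3² + 8²)(7² + 10²), take (3·7 − 8·10, 3·10 + 8·7) = (21 − 80, 30 + 56) = (-59, 86); dropping signs (only squares matter) gives (59, 86); check 59² + 86² = 3481 + 7396 = 10877 ✓.
Step 4: Order so x ≤ y and verify: 59² + 86² = 3481 + 7396 = 10877 = n. ✓

n = 10877 = 59² + 86² (one valid representation with x ≤ y).


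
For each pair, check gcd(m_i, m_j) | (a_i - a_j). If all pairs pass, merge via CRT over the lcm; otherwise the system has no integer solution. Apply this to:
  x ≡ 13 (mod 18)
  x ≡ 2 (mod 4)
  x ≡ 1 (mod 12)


Moduli 18, 4, 12 are not pairwise coprime, so CRT works modulo lcm(m_i) when all pairwise compatibility conditions hold.
Pairwise compatibility: gcd(m_i, m_j) must divide a_i - a_j for every pair.
Merge one congruence at a time:
  Start: x ≡ 13 (mod 18).
  Combine with x ≡ 2 (mod 4): gcd(18, 4) = 2, and 2 - 13 = -11 is NOT divisible by 2.
    ⇒ system is inconsistent (no integer solution).

No solution (the system is inconsistent).


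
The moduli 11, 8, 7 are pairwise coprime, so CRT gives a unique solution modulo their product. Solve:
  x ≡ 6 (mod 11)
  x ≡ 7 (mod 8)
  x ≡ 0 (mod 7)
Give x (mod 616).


Moduli 11, 8, 7 are pairwise coprime; by CRT there is a unique solution modulo M = 11 · 8 · 7 = 616.
Solve pairwise, accumulating the modulus:
  Start with x ≡ 6 (mod 11).
  Combine with x ≡ 7 (mod 8): since gcd(11, 8) = 1, we get a unique residue mod 88.
    Write x = 6 + 11·t and substitute into x ≡ 7 (mod 8): 11·t ≡ 7 − 6 = 1 (mod 8).
    Reduce coefficients mod 8: 3·t ≡ 1 (mod 8).
    The inverse of 3 mod 8 is 3 (since 3·3 = 9 = 1·8 + 1), so t ≡ 3·1 = 3 ≡ 3 (mod 8).
    Then x = 6 + 11·3 = 39, valid modulo lcm(11, 8) = 88: x ≡ 39 (mod 88).
  Combine with x ≡ 0 (mod 7): since gcd(88, 7) = 1, we get a unique residue mod 616.
    Write x = 39 + 88·t and substitute into x ≡ 0 (mod 7): 88·t ≡ 0 − 39 = -39 (mod 7).
    Reduce coefficients mod 7: 4·t ≡ 3 (mod 7).
    The inverse of 4 mod 7 is 2 (since 4·2 = 8 = 1·7 + 1), so t ≡ 2·3 = 6 ≡ 6 (mod 7).
    Then x = 39 + 88·6 = 567, valid modulo lcm(88, 7) = 616: x ≡ 567 (mod 616).
Verify: 567 mod 11 = 6 ✓, 567 mod 8 = 7 ✓, 567 mod 7 = 0 ✓.

x ≡ 567 (mod 616).


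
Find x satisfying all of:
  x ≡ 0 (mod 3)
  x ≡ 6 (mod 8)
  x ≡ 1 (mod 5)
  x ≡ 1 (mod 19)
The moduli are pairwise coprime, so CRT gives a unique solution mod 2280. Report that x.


Product of moduli M = 3 · 8 · 5 · 19 = 2280.
Merge one congruence at a time:
  Start: x ≡ 0 (mod 3).
  Combine with x ≡ 6 (mod 8); new modulus lcm = 24.
    Write x = 0 + 3·t and substitute into x ≡ 6 (mod 8): 3·t ≡ 6 − 0 = 6 (mod 8).
    The inverse of 3 mod 8 is 3 (since 3·3 = 9 = 1·8 + 1), so t ≡ 3·6 = 18 ≡ 2 (mod 8).
    Then x = 0 + 3·2 = 6, valid modulo lcm(3, 8) = 24: x ≡ 6 (mod 24).
  Combine with x ≡ 1 (mod 5); new modulus lcm = 120.
    Write x = 6 + 24·t and substitute into x ≡ 1 (mod 5): 24·t ≡ 1 − 6 = -5 (mod 5).
    Reduce coefficients mod 5: 4·t ≡ 0 (mod 5).
    The inverse of 4 mod 5 is 4 (since 4·4 = 16 = 3·5 + 1), so t ≡ 4·0 = 0 ≡ 0 (mod 5).
    Then x = 6 + 24·0 = 6, valid modulo lcm(24, 5) = 120: x ≡ 6 (mod 120).
  Combine with x ≡ 1 (mod 19); new modulus lcm = 2280.
    Write x = 6 + 120·t and substitute into x ≡ 1 (mod 19): 120·t ≡ 1 − 6 = -5 (mod 19).
    Reduce coefficients mod 19: 6·t ≡ 14 (mod 19).
    The inverse of 6 mod 19 is 16 (since 6·16 = 96 = 5·19 + 1), so t ≡ 16·14 = 224 ≡ 15 (mod 19).
    Then x = 6 + 120·15 = 1806, valid modulo lcm(120, 19) = 2280: x ≡ 1806 (mod 2280).
Verify against each original: 1806 mod 3 = 0, 1806 mod 8 = 6, 1806 mod 5 = 1, 1806 mod 19 = 1.

x ≡ 1806 (mod 2280).


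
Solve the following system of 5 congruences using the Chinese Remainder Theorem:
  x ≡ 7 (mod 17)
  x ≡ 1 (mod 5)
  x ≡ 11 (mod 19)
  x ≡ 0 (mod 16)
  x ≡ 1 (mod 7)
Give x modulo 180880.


Product of moduli M = 17 · 5 · 19 · 16 · 7 = 180880.
Merge one congruence at a time:
  Start: x ≡ 7 (mod 17).
  Combine with x ≡ 1 (mod 5); new modulus lcm = 85.
    Write x = 7 + 17·t and substitute into x ≡ 1 (mod 5): 17·t ≡ 1 − 7 = -6 (mod 5).
    Reduce coefficients mod 5: 2·t ≡ 4 (mod 5).
    The inverse of 2 mod 5 is 3 (since 2·3 = 6 = 1·5 + 1), so t ≡ 3·4 = 12 ≡ 2 (mod 5).
    Then x = 7 + 17·2 = 41, valid modulo lcm(17, 5) = 85: x ≡ 41 (mod 85).
  Combine with x ≡ 11 (mod 19); new modulus lcm = 1615.
    Write x = 41 + 85·t and substitute into x ≡ 11 (mod 19): 85·t ≡ 11 − 41 = -30 (mod 19).
    Reduce coefficients mod 19: 9·t ≡ 8 (mod 19).
    The inverse of 9 mod 19 is 17 (since 9·17 = 153 = 8·19 + 1), so t ≡ 17·8 = 136 ≡ 3 (mod 19).
    Then x = 41 + 85·3 = 296, valid modulo lcm(85, 19) = 1615: x ≡ 296 (mod 1615).
  Combine with x ≡ 0 (mod 16); new modulus lcm = 25840.
    Write x = 296 + 1615·t and substitute into x ≡ 0 (mod 16): 1615·t ≡ 0 − 296 = -296 (mod 16).
    Reduce coefficients mod 16: 15·t ≡ 8 (mod 16).
    The inverse of 15 mod 16 is 15 (since 15·15 = 225 = 14·16 + 1), so t ≡ 15·8 = 120 ≡ 8 (mod 16).
    Then x = 296 + 1615·8 = 13216, valid modulo lcm(1615, 16) = 25840: x ≡ 13216 (mod 25840).
  Combine with x ≡ 1 (mod 7); new modulus lcm = 180880.
    Write x = 13216 + 25840·t and substitute into x ≡ 1 (mod 7): 25840·t ≡ 1 − 13216 = -13215 (mod 7).
    Reduce coefficients mod 7: 3·t ≡ 1 (mod 7).
    The inverse of 3 mod 7 is 5 (since 3·5 = 15 = 2·7 + 1), so t ≡ 5·1 = 5 ≡ 5 (mod 7).
    Then x = 13216 + 25840·5 = 142416, valid modulo lcm(25840, 7) = 180880: x ≡ 142416 (mod 180880).
Verify against each original: 142416 mod 17 = 7, 142416 mod 5 = 1, 142416 mod 19 = 11, 142416 mod 16 = 0, 142416 mod 7 = 1.

x ≡ 142416 (mod 180880).


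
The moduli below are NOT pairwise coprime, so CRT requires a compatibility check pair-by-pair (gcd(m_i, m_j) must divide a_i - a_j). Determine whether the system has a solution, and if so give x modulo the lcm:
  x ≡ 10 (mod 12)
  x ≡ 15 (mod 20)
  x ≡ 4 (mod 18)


Moduli 12, 20, 18 are not pairwise coprime, so CRT works modulo lcm(m_i) when all pairwise compatibility conditions hold.
Pairwise compatibility: gcd(m_i, m_j) must divide a_i - a_j for every pair.
Merge one congruence at a time:
  Start: x ≡ 10 (mod 12).
  Combine with x ≡ 15 (mod 20): gcd(12, 20) = 4, and 15 - 10 = 5 is NOT divisible by 4.
    ⇒ system is inconsistent (no integer solution).

No solution (the system is inconsistent).


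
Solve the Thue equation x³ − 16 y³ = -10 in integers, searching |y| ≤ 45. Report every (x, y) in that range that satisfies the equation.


The equation is x³ - 16y³ = -10. For fixed y, x³ = 16·y³ − 10, so a solution requires the RHS to be a perfect cube.
Strategy: iterate y from -45 to 45, compute RHS = 16·y³ − 10, and check whether it is a (positive or negative) perfect cube.
Check small values of y:
  y = 0: RHS = -10 is not a perfect cube.
  y = 1: RHS = 6 is not a perfect cube.
  y = -1: RHS = -26 is not a perfect cube.
  y = 2: RHS = 118 is not a perfect cube.
  y = -2: RHS = -138 is not a perfect cube.
  y = 3: RHS = 422 is not a perfect cube.
  y = -3: RHS = -442 is not a perfect cube.
Continuing the search up to |y| = 45 finds no solutions either.
No (x, y) in the scanned range satisfies the equation.

No integer solutions with |y| ≤ 45.


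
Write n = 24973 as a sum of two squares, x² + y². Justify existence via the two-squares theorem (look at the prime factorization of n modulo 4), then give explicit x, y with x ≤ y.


Step 1: Factor n = 24973 = 13 · 17 · 113.
Step 2: Check the mod-4 condition on each prime factor: 13 ≡ 1 (mod 4), exponent 1; 17 ≡ 1 (mod 4), exponent 1; 113 ≡ 1 (mod 4), exponent 1.
All primes ≡ 3 (mod 4) appear to even exponent (or don't appear), so by the two-squares theorem n IS expressible as a sum of two squares.
Step 3: Build a representation. Here n = 13 · 17 · 113 is a product of primes ≡ 1 (mod 4). Each prime p ≡ 1 (mod 4) is itself a sum of two squares; find a² by testing p − a² for a perfect square:
  13: 13 − 1² = 12, 13 − 2² = 9 = 3² ⇒ 13 = 2² + 3².
  17: 17 − 1² = 16 = 4² ⇒ 17 = 1² + 4².
  113: 113 − 1² = 112, 113 − 2² = 109, 113 − 3² = 104, 113 − 4² = 97, 113 − 5² = 88, 113 − 6² = 77, 113 − 7² = 64 = 8² ⇒ 113 = 7² + 8².
  Combine using the Brahmagupta–Fibonacci identity (a² + b²)(c² + d²) = (ac − bd)² + (ad + bc)² = (ac + bd)² + (ad − bc)²:
  13 · 17 = 221: from (2² + 3²)(1² + 4²), take (2·1 − 3·4, 2·4 + 3·1) = (2 − 12, 8 + 3) = (-10, 11); dropping signs (only squares matter) gives (10, 11); check 10² + 11² = 100 + 121 = 221 ✓.
  221 · 113 = 24973: from (10² + 11²)(7² + 8²), take (10·7 − 11·8, 10·8 + 11·7) = (70 − 88, 80 + 77) = (-18, 157); dropping signs (only squares matter) gives (18, 157); check 18² + 157² = 324 + 24649 = 24973 ✓.
Step 4: Order so x ≤ y and verify: 18² + 157² = 324 + 24649 = 24973 = n. ✓

n = 24973 = 18² + 157² (one valid representation with x ≤ y).


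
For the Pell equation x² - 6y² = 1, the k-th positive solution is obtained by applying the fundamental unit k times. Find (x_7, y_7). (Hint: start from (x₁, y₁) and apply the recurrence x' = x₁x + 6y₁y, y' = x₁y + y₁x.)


Step 1: Find the fundamental solution (x₁, y₁) of x² - 6y² = 1.
  Expand √6 as a continued fraction. a₀ = ⌊√6⌋ = 2; iterate m_{k+1} = d_k·a_k − m_k, d_{k+1} = (6 − m_{k+1}²)/d_k, a_{k+1} = ⌊(a₀ + m_{k+1})/d_{k+1}⌋ (starting m₀ = 0, d₀ = 1), with convergents p_k = a_k·p_{k-1} + p_{k-2}, q_k = a_k·q_{k-1} + q_{k-2} (p₋₁ = 1, q₋₁ = 0):
  k = 0: a₀ = 2; p₀/q₀ = 2/1; p₀² − 6·q₀² = 4 − 6 = -2.
  k = 1: m = 2, d = 2, a = ⌊(2 + 2)/2⌋ = 2; p/q = (2·2 + 1)/(2·1 + 0) = 5/2; p² − 6·q² = 25 − 24 = 1.
  The first convergent with p² − 6·q² = 1 gives the fundamental solution (x₁, y₁) = (5, 2).
Step 2: Apply the recurrence (x_{n+1}, y_{n+1}) = (x₁x_n + 6y₁y_n, x₁y_n + y₁x_n) repeatedly.
  From (x_1, y_1) = (5, 2): x_2 = 5·5 + 6·2·2 = 49; y_2 = 5·2 + 2·5 = 20.
  From (x_2, y_2) = (49, 20): x_3 = 5·49 + 6·2·20 = 485; y_3 = 5·20 + 2·49 = 198.
  From (x_3, y_3) = (485, 198): x_4 = 5·485 + 6·2·198 = 4801; y_4 = 5·198 + 2·485 = 1960.
  From (x_4, y_4) = (4801, 1960): x_5 = 5·4801 + 6·2·1960 = 47525; y_5 = 5·1960 + 2·4801 = 19402.
  From (x_5, y_5) = (47525, 19402): x_6 = 5·47525 + 6·2·19402 = 470449; y_6 = 5·19402 + 2·47525 = 192060.
  From (x_6, y_6) = (470449, 192060): x_7 = 5·470449 + 6·2·192060 = 4656965; y_7 = 5·192060 + 2·470449 = 1901198.
Step 3: Verify x_7² - 6·y_7² = 21687323011225 - 21687323011224 = 1 (should be 1). ✓

(x_1, y_1) = (5, 2); (x_7, y_7) = (4656965, 1901198).


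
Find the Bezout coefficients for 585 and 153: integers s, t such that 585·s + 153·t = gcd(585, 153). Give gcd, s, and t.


Euclidean algorithm on (585, 153) — divide until remainder is 0:
  585 = 3 · 153 + 126
  153 = 1 · 126 + 27
  126 = 4 · 27 + 18
  27 = 1 · 18 + 9
  18 = 2 · 9 + 0
gcd(585, 153) = 9.
Track Bezout coefficients alongside the remainders: start with r₀ = 585 = a·1 + b·0 (s = 1, t = 0) and r₁ = 153 = a·0 + b·1 (s = 0, t = 1); each new remainder r_{k+1} = r_{k-1} − q_k·r_k inherits s_{k+1} = s_{k-1} − q_k·s_k, t_{k+1} = t_{k-1} − q_k·t_k, so r_k = a·s_k + b·t_k at every step:
  q = 3: r = 126, s = 1 − 3·0 = 1, t = 0 − 3·1 = -3  (check: 585·1 + 153·(-3) = 126)
  q = 1: r = 27, s = 0 − 1·1 = -1, t = 1 − 1·(-3) = 4  (check: 585·(-1) + 153·4 = 27)
  q = 4: r = 18, s = 1 − 4·(-1) = 5, t = -3 − 4·4 = -19  (check: 585·5 + 153·(-19) = 18)
  q = 1: r = 9, s = -1 − 1·5 = -6, t = 4 − 1·(-19) = 23  (check: 585·(-6) + 153·23 = 9)
The row with r = 9 (the gcd) gives the Bezout coefficients s = -6, t = 23.
Result: 585 · (-6) + 153 · (23) = 9.

gcd(585, 153) = 9; s = -6, t = 23 (check: 585·(-6) + 153·23 = 9).


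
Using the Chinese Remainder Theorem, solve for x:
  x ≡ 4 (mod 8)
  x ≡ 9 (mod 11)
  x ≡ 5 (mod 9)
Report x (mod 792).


Moduli 8, 11, 9 are pairwise coprime; by CRT there is a unique solution modulo M = 8 · 11 · 9 = 792.
Solve pairwise, accumulating the modulus:
  Start with x ≡ 4 (mod 8).
  Combine with x ≡ 9 (mod 11): since gcd(8, 11) = 1, we get a unique residue mod 88.
    Write x = 4 + 8·t and substitute into x ≡ 9 (mod 11): 8·t ≡ 9 − 4 = 5 (mod 11).
    The inverse of 8 mod 11 is 7 (since 8·7 = 56 = 5·11 + 1), so t ≡ 7·5 = 35 ≡ 2 (mod 11).
    Then x = 4 + 8·2 = 20, valid modulo lcm(8, 11) = 88: x ≡ 20 (mod 88).
  Combine with x ≡ 5 (mod 9): since gcd(88, 9) = 1, we get a unique residue mod 792.
    Write x = 20 + 88·t and substitute into x ≡ 5 (mod 9): 88·t ≡ 5 − 20 = -15 (mod 9).
    Reduce coefficients mod 9: 7·t ≡ 3 (mod 9).
    The inverse of 7 mod 9 is 4 (since 7·4 = 28 = 3·9 + 1), so t ≡ 4·3 = 12 ≡ 3 (mod 9).
    Then x = 20 + 88·3 = 284, valid modulo lcm(88, 9) = 792: x ≡ 284 (mod 792).
Verify: 284 mod 8 = 4 ✓, 284 mod 11 = 9 ✓, 284 mod 9 = 5 ✓.

x ≡ 284 (mod 792).


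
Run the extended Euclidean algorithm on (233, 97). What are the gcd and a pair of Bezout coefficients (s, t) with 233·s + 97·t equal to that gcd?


Euclidean algorithm on (233, 97) — divide until remainder is 0:
  233 = 2 · 97 + 39
  97 = 2 · 39 + 19
  39 = 2 · 19 + 1
  19 = 19 · 1 + 0
gcd(233, 97) = 1.
Track Bezout coefficients alongside the remainders: start with r₀ = 233 = a·1 + b·0 (s = 1, t = 0) and r₁ = 97 = a·0 + b·1 (s = 0, t = 1); each new remainder r_{k+1} = r_{k-1} − q_k·r_k inherits s_{k+1} = s_{k-1} − q_k·s_k, t_{k+1} = t_{k-1} − q_k·t_k, so r_k = a·s_k + b·t_k at every step:
  q = 2: r = 39, s = 1 − 2·0 = 1, t = 0 − 2·1 = -2  (check: 233·1 + 97·(-2) = 39)
  q = 2: r = 19, s = 0 − 2·1 = -2, t = 1 − 2·(-2) = 5  (check: 233·(-2) + 97·5 = 19)
  q = 2: r = 1, s = 1 − 2·(-2) = 5, t = -2 − 2·5 = -12  (check: 233·5 + 97·(-12) = 1)
The row with r = 1 (the gcd) gives the Bezout coefficients s = 5, t = -12.
Result: 233 · (5) + 97 · (-12) = 1.

gcd(233, 97) = 1; s = 5, t = -12 (check: 233·5 + 97·(-12) = 1).


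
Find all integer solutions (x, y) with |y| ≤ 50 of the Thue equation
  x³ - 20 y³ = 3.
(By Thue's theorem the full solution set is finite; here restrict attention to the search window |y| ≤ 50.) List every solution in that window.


The equation is x³ - 20y³ = 3. For fixed y, x³ = 20·y³ + 3, so a solution requires the RHS to be a perfect cube.
Strategy: iterate y from -50 to 50, compute RHS = 20·y³ + 3, and check whether it is a (positive or negative) perfect cube.
Check small values of y:
  y = 0: RHS = 3 is not a perfect cube.
  y = 1: RHS = 23 is not a perfect cube.
  y = -1: RHS = -17 is not a perfect cube.
  y = 2: RHS = 163 is not a perfect cube.
  y = -2: RHS = -157 is not a perfect cube.
  y = 3: RHS = 543 is not a perfect cube.
  y = -3: RHS = -537 is not a perfect cube.
Continuing the search up to |y| = 50 finds no solutions either.
No (x, y) in the scanned range satisfies the equation.

No integer solutions with |y| ≤ 50.


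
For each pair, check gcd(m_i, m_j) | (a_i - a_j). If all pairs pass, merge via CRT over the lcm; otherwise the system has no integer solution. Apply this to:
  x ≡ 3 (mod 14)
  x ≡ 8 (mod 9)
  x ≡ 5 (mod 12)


Moduli 14, 9, 12 are not pairwise coprime, so CRT works modulo lcm(m_i) when all pairwise compatibility conditions hold.
Pairwise compatibility: gcd(m_i, m_j) must divide a_i - a_j for every pair.
Merge one congruence at a time:
  Start: x ≡ 3 (mod 14).
  Combine with x ≡ 8 (mod 9): gcd(14, 9) = 1; 8 - 3 = 5, which IS divisible by 1, so compatible.
    Write x = 3 + 14·t and substitute into x ≡ 8 (mod 9): 14·t ≡ 8 − 3 = 5 (mod 9).
    Reduce coefficients mod 9: 5·t ≡ 5 (mod 9).
    The inverse of 5 mod 9 is 2 (since 5·2 = 10 = 1·9 + 1), so t ≡ 2·5 = 10 ≡ 1 (mod 9).
    Then x = 3 + 14·1 = 17, valid modulo lcm(14, 9) = 126: x ≡ 17 (mod 126).
  Combine with x ≡ 5 (mod 12): gcd(126, 12) = 6; 5 - 17 = -12, which IS divisible by 6, so compatible.
    Write x = 17 + 126·t and substitute into x ≡ 5 (mod 12): 126·t ≡ 5 − 17 = -12 (mod 12).
    Divide the congruence (and modulus) by g = 6: 21·t ≡ -2 (mod 2).
    Reduce coefficients mod 2: 1·t ≡ 0 (mod 2).
    So t ≡ 0 (mod 2).
    Then x = 17 + 126·0 = 17, valid modulo lcm(126, 12) = 252: x ≡ 17 (mod 252).
Verify: 17 mod 14 = 3, 17 mod 9 = 8, 17 mod 12 = 5.

x ≡ 17 (mod 252).


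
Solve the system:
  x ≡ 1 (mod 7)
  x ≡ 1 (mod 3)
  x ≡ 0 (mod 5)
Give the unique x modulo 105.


Moduli 7, 3, 5 are pairwise coprime; by CRT there is a unique solution modulo M = 7 · 3 · 5 = 105.
Solve pairwise, accumulating the modulus:
  Start with x ≡ 1 (mod 7).
  Combine with x ≡ 1 (mod 3): since gcd(7, 3) = 1, we get a unique residue mod 21.
    Write x = 1 + 7·t and substitute into x ≡ 1 (mod 3): 7·t ≡ 1 − 1 = 0 (mod 3).
    Reduce coefficients mod 3: 1·t ≡ 0 (mod 3).
    So t ≡ 0 (mod 3).
    Then x = 1 + 7·0 = 1, valid modulo lcm(7, 3) = 21: x ≡ 1 (mod 21).
  Combine with x ≡ 0 (mod 5): since gcd(21, 5) = 1, we get a unique residue mod 105.
    Write x = 1 + 21·t and substitute into x ≡ 0 (mod 5): 21·t ≡ 0 − 1 = -1 (mod 5).
    Reduce coefficients mod 5: 1·t ≡ 4 (mod 5).
    So t ≡ 4 (mod 5).
    Then x = 1 + 21·4 = 85, valid modulo lcm(21, 5) = 105: x ≡ 85 (mod 105).
Verify: 85 mod 7 = 1 ✓, 85 mod 3 = 1 ✓, 85 mod 5 = 0 ✓.

x ≡ 85 (mod 105).


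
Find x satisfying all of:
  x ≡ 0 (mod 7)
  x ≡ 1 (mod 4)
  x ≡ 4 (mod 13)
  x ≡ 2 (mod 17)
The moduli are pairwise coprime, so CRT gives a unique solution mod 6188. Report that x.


Product of moduli M = 7 · 4 · 13 · 17 = 6188.
Merge one congruence at a time:
  Start: x ≡ 0 (mod 7).
  Combine with x ≡ 1 (mod 4); new modulus lcm = 28.
    Write x = 0 + 7·t and substitute into x ≡ 1 (mod 4): 7·t ≡ 1 − 0 = 1 (mod 4).
    Reduce coefficients mod 4: 3·t ≡ 1 (mod 4).
    The inverse of 3 mod 4 is 3 (since 3·3 = 9 = 2·4 + 1), so t ≡ 3·1 = 3 ≡ 3 (mod 4).
    Then x = 0 + 7·3 = 21, valid modulo lcm(7, 4) = 28: x ≡ 21 (mod 28).
  Combine with x ≡ 4 (mod 13); new modulus lcm = 364.
    Write x = 21 + 28·t and substitute into x ≡ 4 (mod 13): 28·t ≡ 4 − 21 = -17 (mod 13).
    Reduce coefficients mod 13: 2·t ≡ 9 (mod 13).
    The inverse of 2 mod 13 is 7 (since 2·7 = 14 = 1·13 + 1), so t ≡ 7·9 = 63 ≡ 11 (mod 13).
    Then x = 21 + 28·11 = 329, valid modulo lcm(28, 13) = 364: x ≡ 329 (mod 364).
  Combine with x ≡ 2 (mod 17); new modulus lcm = 6188.
    Write x = 329 + 364·t and substitute into x ≡ 2 (mod 17): 364·t ≡ 2 − 329 = -327 (mod 17).
    Reduce coefficients mod 17: 7·t ≡ 13 (mod 17).
    The inverse of 7 mod 17 is 5 (since 7·5 = 35 = 2·17 + 1), so t ≡ 5·13 = 65 ≡ 14 (mod 17).
    Then x = 329 + 364·14 = 5425, valid modulo lcm(364, 17) = 6188: x ≡ 5425 (mod 6188).
Verify against each original: 5425 mod 7 = 0, 5425 mod 4 = 1, 5425 mod 13 = 4, 5425 mod 17 = 2.

x ≡ 5425 (mod 6188).


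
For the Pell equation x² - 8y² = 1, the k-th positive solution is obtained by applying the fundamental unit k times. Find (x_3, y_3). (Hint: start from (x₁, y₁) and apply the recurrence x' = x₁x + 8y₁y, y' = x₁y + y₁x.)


Step 1: Find the fundamental solution (x₁, y₁) of x² - 8y² = 1.
  Expand √8 as a continued fraction. a₀ = ⌊√8⌋ = 2; iterate m_{k+1} = d_k·a_k − m_k, d_{k+1} = (8 − m_{k+1}²)/d_k, a_{k+1} = ⌊(a₀ + m_{k+1})/d_{k+1}⌋ (starting m₀ = 0, d₀ = 1), with convergents p_k = a_k·p_{k-1} + p_{k-2}, q_k = a_k·q_{k-1} + q_{k-2} (p₋₁ = 1, q₋₁ = 0):
  k = 0: a₀ = 2; p₀/q₀ = 2/1; p₀² − 8·q₀² = 4 − 8 = -4.
  k = 1: m = 2, d = 4, a = ⌊(2 + 2)/4⌋ = 1; p/q = (1·2 + 1)/(1·1 + 0) = 3/1; p² − 8·q² = 9 − 8 = 1.
  The first convergent with p² − 8·q² = 1 gives the fundamental solution (x₁, y₁) = (3, 1).
Step 2: Apply the recurrence (x_{n+1}, y_{n+1}) = (x₁x_n + 8y₁y_n, x₁y_n + y₁x_n) repeatedly.
  From (x_1, y_1) = (3, 1): x_2 = 3·3 + 8·1·1 = 17; y_2 = 3·1 + 1·3 = 6.
  From (x_2, y_2) = (17, 6): x_3 = 3·17 + 8·1·6 = 99; y_3 = 3·6 + 1·17 = 35.
Step 3: Verify x_3² - 8·y_3² = 9801 - 9800 = 1 (should be 1). ✓

(x_1, y_1) = (3, 1); (x_3, y_3) = (99, 35).


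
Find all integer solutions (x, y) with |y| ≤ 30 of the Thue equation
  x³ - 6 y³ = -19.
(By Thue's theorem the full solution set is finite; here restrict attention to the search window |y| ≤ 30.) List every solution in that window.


The equation is x³ - 6y³ = -19. For fixed y, x³ = 6·y³ − 19, so a solution requires the RHS to be a perfect cube.
Strategy: iterate y from -30 to 30, compute RHS = 6·y³ − 19, and check whether it is a (positive or negative) perfect cube.
Check small values of y:
  y = 0: RHS = -19 is not a perfect cube.
  y = 1: RHS = -13 is not a perfect cube.
  y = -1: RHS = -25 is not a perfect cube.
  y = 2: RHS = 29 is not a perfect cube.
  y = -2: RHS = -67 is not a perfect cube.
  y = 3: RHS = 143 is not a perfect cube.
  y = -3: RHS = -181 is not a perfect cube.
Continuing the search up to |y| = 30 finds no solutions either.
No (x, y) in the scanned range satisfies the equation.

No integer solutions with |y| ≤ 30.


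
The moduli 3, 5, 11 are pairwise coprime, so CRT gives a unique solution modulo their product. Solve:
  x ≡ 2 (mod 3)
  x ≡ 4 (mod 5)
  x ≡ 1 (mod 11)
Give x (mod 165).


Moduli 3, 5, 11 are pairwise coprime; by CRT there is a unique solution modulo M = 3 · 5 · 11 = 165.
Solve pairwise, accumulating the modulus:
  Start with x ≡ 2 (mod 3).
  Combine with x ≡ 4 (mod 5): since gcd(3, 5) = 1, we get a unique residue mod 15.
    Write x = 2 + 3·t and substitute into x ≡ 4 (mod 5): 3·t ≡ 4 − 2 = 2 (mod 5).
    The inverse of 3 mod 5 is 2 (since 3·2 = 6 = 1·5 + 1), so t ≡ 2·2 = 4 ≡ 4 (mod 5).
    Then x = 2 + 3·4 = 14, valid modulo lcm(3, 5) = 15: x ≡ 14 (mod 15).
  Combine with x ≡ 1 (mod 11): since gcd(15, 11) = 1, we get a unique residue mod 165.
    Write x = 14 + 15·t and substitute into x ≡ 1 (mod 11): 15·t ≡ 1 − 14 = -13 (mod 11).
    Reduce coefficients mod 11: 4·t ≡ 9 (mod 11).
    The inverse of 4 mod 11 is 3 (since 4·3 = 12 = 1·11 + 1), so t ≡ 3·9 = 27 ≡ 5 (mod 11).
    Then x = 14 + 15·5 = 89, valid modulo lcm(15, 11) = 165: x ≡ 89 (mod 165).
Verify: 89 mod 3 = 2 ✓, 89 mod 5 = 4 ✓, 89 mod 11 = 1 ✓.

x ≡ 89 (mod 165).


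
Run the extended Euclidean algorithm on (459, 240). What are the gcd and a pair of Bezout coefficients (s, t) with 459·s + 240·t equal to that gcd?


Euclidean algorithm on (459, 240) — divide until remainder is 0:
  459 = 1 · 240 + 219
  240 = 1 · 219 + 21
  219 = 10 · 21 + 9
  21 = 2 · 9 + 3
  9 = 3 · 3 + 0
gcd(459, 240) = 3.
Track Bezout coefficients alongside the remainders: start with r₀ = 459 = a·1 + b·0 (s = 1, t = 0) and r₁ = 240 = a·0 + b·1 (s = 0, t = 1); each new remainder r_{k+1} = r_{k-1} − q_k·r_k inherits s_{k+1} = s_{k-1} − q_k·s_k, t_{k+1} = t_{k-1} − q_k·t_k, so r_k = a·s_k + b·t_k at every step:
  q = 1: r = 219, s = 1 − 1·0 = 1, t = 0 − 1·1 = -1  (check: 459·1 + 240·(-1) = 219)
  q = 1: r = 21, s = 0 − 1·1 = -1, t = 1 − 1·(-1) = 2  (check: 459·(-1) + 240·2 = 21)
  q = 10: r = 9, s = 1 − 10·(-1) = 11, t = -1 − 10·2 = -21  (check: 459·11 + 240·(-21) = 9)
  q = 2: r = 3, s = -1 − 2·11 = -23, t = 2 − 2·(-21) = 44  (check: 459·(-23) + 240·44 = 3)
The row with r = 3 (the gcd) gives the Bezout coefficients s = -23, t = 44.
Result: 459 · (-23) + 240 · (44) = 3.

gcd(459, 240) = 3; s = -23, t = 44 (check: 459·(-23) + 240·44 = 3).


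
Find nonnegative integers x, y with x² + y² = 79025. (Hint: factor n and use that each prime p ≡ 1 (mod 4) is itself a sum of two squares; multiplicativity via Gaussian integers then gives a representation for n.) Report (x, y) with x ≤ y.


Step 1: Factor n = 79025 = 5^2 · 29 · 109.
Step 2: Check the mod-4 condition on each prime factor: 5 ≡ 1 (mod 4), exponent 2; 29 ≡ 1 (mod 4), exponent 1; 109 ≡ 1 (mod 4), exponent 1.
All primes ≡ 3 (mod 4) appear to even exponent (or don't appear), so by the two-squares theorem n IS expressible as a sum of two squares.
Step 3: Build a representation. Group n = k² · m with k = 5 and m = 29 · 109 = 3161 (a product of primes ≡ 1 (mod 4)); a representation of m scales to one of n via (k·x)² + (k·y)² = k²(x² + y²). Each prime p ≡ 1 (mod 4) is itself a sum of two squares; find a² by testing p − a² for a perfect square:
  29: 29 − 1² = 28, 29 − 2² = 25 = 5² ⇒ 29 = 2² + 5².
  109: 109 − 1² = 108, 109 − 2² = 105, 109 − 3² = 100 = 10² ⇒ 109 = 3² + 10².
  Combine using the Brahmagupta–Fibonacci identity (a² + b²)(c² + d²) = (ac − bd)² + (ad + bc)² = (ac + bd)² + (ad − bc)²:
  29 · 109 = 3161: from (2² + 5²)(3² + 10²), take (2·3 − 5·10, 2·10 + 5·3) = (6 − 50, 20 + 15) = (-44, 35); dropping signs (only squares matter) gives (44, 35); check 44² + 35² = 1936 + 1225 = 3161 ✓.
  Scale by k = 5: (5·44, 5·35) = (220, 175).
Step 4: Order so x ≤ y and verify: 175² + 220² = 30625 + 48400 = 79025 = n. ✓

n = 79025 = 175² + 220² (one valid representation with x ≤ y).


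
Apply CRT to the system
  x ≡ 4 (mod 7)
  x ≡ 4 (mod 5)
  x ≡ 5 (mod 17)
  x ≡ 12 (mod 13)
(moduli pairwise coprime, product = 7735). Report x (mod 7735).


Product of moduli M = 7 · 5 · 17 · 13 = 7735.
Merge one congruence at a time:
  Start: x ≡ 4 (mod 7).
  Combine with x ≡ 4 (mod 5); new modulus lcm = 35.
    Write x = 4 + 7·t and substitute into x ≡ 4 (mod 5): 7·t ≡ 4 − 4 = 0 (mod 5).
    Reduce coefficients mod 5: 2·t ≡ 0 (mod 5).
    The inverse of 2 mod 5 is 3 (since 2·3 = 6 = 1·5 + 1), so t ≡ 3·0 = 0 ≡ 0 (mod 5).
    Then x = 4 + 7·0 = 4, valid modulo lcm(7, 5) = 35: x ≡ 4 (mod 35).
  Combine with x ≡ 5 (mod 17); new modulus lcm = 595.
    Write x = 4 + 35·t and substitute into x ≡ 5 (mod 17): 35·t ≡ 5 − 4 = 1 (mod 17).
    Reduce coefficients mod 17: 1·t ≡ 1 (mod 17).
    So t ≡ 1 (mod 17).
    Then x = 4 + 35·1 = 39, valid modulo lcm(35, 17) = 595: x ≡ 39 (mod 595).
  Combine with x ≡ 12 (mod 13); new modulus lcm = 7735.
    Write x = 39 + 595·t and substitute into x ≡ 12 (mod 13): 595·t ≡ 12 − 39 = -27 (mod 13).
    Reduce coefficients mod 13: 10·t ≡ 12 (mod 13).
    The inverse of 10 mod 13 is 4 (since 10·4 = 40 = 3·13 + 1), so t ≡ 4·12 = 48 ≡ 9 (mod 13).
    Then x = 39 + 595·9 = 5394, valid modulo lcm(595, 13) = 7735: x ≡ 5394 (mod 7735).
Verify against each original: 5394 mod 7 = 4, 5394 mod 5 = 4, 5394 mod 17 = 5, 5394 mod 13 = 12.

x ≡ 5394 (mod 7735).


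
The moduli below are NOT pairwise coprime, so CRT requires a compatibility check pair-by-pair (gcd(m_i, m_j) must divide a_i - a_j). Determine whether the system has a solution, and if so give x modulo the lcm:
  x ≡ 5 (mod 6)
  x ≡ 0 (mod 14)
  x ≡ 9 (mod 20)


Moduli 6, 14, 20 are not pairwise coprime, so CRT works modulo lcm(m_i) when all pairwise compatibility conditions hold.
Pairwise compatibility: gcd(m_i, m_j) must divide a_i - a_j for every pair.
Merge one congruence at a time:
  Start: x ≡ 5 (mod 6).
  Combine with x ≡ 0 (mod 14): gcd(6, 14) = 2, and 0 - 5 = -5 is NOT divisible by 2.
    ⇒ system is inconsistent (no integer solution).

No solution (the system is inconsistent).


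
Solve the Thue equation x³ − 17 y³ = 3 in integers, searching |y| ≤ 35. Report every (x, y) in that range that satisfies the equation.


The equation is x³ - 17y³ = 3. For fixed y, x³ = 17·y³ + 3, so a solution requires the RHS to be a perfect cube.
Strategy: iterate y from -35 to 35, compute RHS = 17·y³ + 3, and check whether it is a (positive or negative) perfect cube.
Check small values of y:
  y = 0: RHS = 3 is not a perfect cube.
  y = 1: RHS = 20 is not a perfect cube.
  y = -1: RHS = -14 is not a perfect cube.
  y = 2: RHS = 139 is not a perfect cube.
  y = -2: RHS = -133 is not a perfect cube.
  y = 3: RHS = 462 is not a perfect cube.
  y = -3: RHS = -456 is not a perfect cube.
Continuing the search up to |y| = 35 finds no solutions either.
No (x, y) in the scanned range satisfies the equation.

No integer solutions with |y| ≤ 35.


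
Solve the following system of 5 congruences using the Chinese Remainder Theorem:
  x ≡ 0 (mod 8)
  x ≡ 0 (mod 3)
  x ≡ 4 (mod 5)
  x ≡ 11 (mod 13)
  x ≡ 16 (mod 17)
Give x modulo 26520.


Product of moduli M = 8 · 3 · 5 · 13 · 17 = 26520.
Merge one congruence at a time:
  Start: x ≡ 0 (mod 8).
  Combine with x ≡ 0 (mod 3); new modulus lcm = 24.
    Write x = 0 + 8·t and substitute into x ≡ 0 (mod 3): 8·t ≡ 0 − 0 = 0 (mod 3).
    Reduce coefficients mod 3: 2·t ≡ 0 (mod 3).
    The inverse of 2 mod 3 is 2 (since 2·2 = 4 = 1·3 + 1), so t ≡ 2·0 = 0 ≡ 0 (mod 3).
    Then x = 0 + 8·0 = 0, valid modulo lcm(8, 3) = 24: x ≡ 0 (mod 24).
  Combine with x ≡ 4 (mod 5); new modulus lcm = 120.
    Write x = 0 + 24·t and substitute into x ≡ 4 (mod 5): 24·t ≡ 4 − 0 = 4 (mod 5).
    Reduce coefficients mod 5: 4·t ≡ 4 (mod 5).
    The inverse of 4 mod 5 is 4 (since 4·4 = 16 = 3·5 + 1), so t ≡ 4·4 = 16 ≡ 1 (mod 5).
    Then x = 0 + 24·1 = 24, valid modulo lcm(24, 5) = 120: x ≡ 24 (mod 120).
  Combine with x ≡ 11 (mod 13); new modulus lcm = 1560.
    Write x = 24 + 120·t and substitute into x ≡ 11 (mod 13): 120·t ≡ 11 − 24 = -13 (mod 13).
    Reduce coefficients mod 13: 3·t ≡ 0 (mod 13).
    The inverse of 3 mod 13 is 9 (since 3·9 = 27 = 2·13 + 1), so t ≡ 9·0 = 0 ≡ 0 (mod 13).
    Then x = 24 + 120·0 = 24, valid modulo lcm(120, 13) = 1560: x ≡ 24 (mod 1560).
  Combine with x ≡ 16 (mod 17); new modulus lcm = 26520.
    Write x = 24 + 1560·t and substitute into x ≡ 16 (mod 17): 1560·t ≡ 16 − 24 = -8 (mod 17).
    Reduce coefficients mod 17: 13·t ≡ 9 (mod 17).
    The inverse of 13 mod 17 is 4 (since 13·4 = 52 = 3·17 + 1), so t ≡ 4·9 = 36 ≡ 2 (mod 17).
    Then x = 24 + 1560·2 = 3144, valid modulo lcm(1560, 17) = 26520: x ≡ 3144 (mod 26520).
Verify against each original: 3144 mod 8 = 0, 3144 mod 3 = 0, 3144 mod 5 = 4, 3144 mod 13 = 11, 3144 mod 17 = 16.

x ≡ 3144 (mod 26520).


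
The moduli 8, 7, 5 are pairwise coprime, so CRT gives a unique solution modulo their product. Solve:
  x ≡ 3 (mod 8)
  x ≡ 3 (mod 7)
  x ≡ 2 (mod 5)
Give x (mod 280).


Moduli 8, 7, 5 are pairwise coprime; by CRT there is a unique solution modulo M = 8 · 7 · 5 = 280.
Solve pairwise, accumulating the modulus:
  Start with x ≡ 3 (mod 8).
  Combine with x ≡ 3 (mod 7): since gcd(8, 7) = 1, we get a unique residue mod 56.
    Write x = 3 + 8·t and substitute into x ≡ 3 (mod 7): 8·t ≡ 3 − 3 = 0 (mod 7).
    Reduce coefficients mod 7: 1·t ≡ 0 (mod 7).
    So t ≡ 0 (mod 7).
    Then x = 3 + 8·0 = 3, valid modulo lcm(8, 7) = 56: x ≡ 3 (mod 56).
  Combine with x ≡ 2 (mod 5): since gcd(56, 5) = 1, we get a unique residue mod 280.
    Write x = 3 + 56·t and substitute into x ≡ 2 (mod 5): 56·t ≡ 2 − 3 = -1 (mod 5).
    Reduce coefficients mod 5: 1·t ≡ 4 (mod 5).
    So t ≡ 4 (mod 5).
    Then x = 3 + 56·4 = 227, valid modulo lcm(56, 5) = 280: x ≡ 227 (mod 280).
Verify: 227 mod 8 = 3 ✓, 227 mod 7 = 3 ✓, 227 mod 5 = 2 ✓.

x ≡ 227 (mod 280).


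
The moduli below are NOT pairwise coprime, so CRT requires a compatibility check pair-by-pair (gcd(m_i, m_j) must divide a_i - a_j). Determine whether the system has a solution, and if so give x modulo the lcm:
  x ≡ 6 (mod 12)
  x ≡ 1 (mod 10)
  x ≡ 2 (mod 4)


Moduli 12, 10, 4 are not pairwise coprime, so CRT works modulo lcm(m_i) when all pairwise compatibility conditions hold.
Pairwise compatibility: gcd(m_i, m_j) must divide a_i - a_j for every pair.
Merge one congruence at a time:
  Start: x ≡ 6 (mod 12).
  Combine with x ≡ 1 (mod 10): gcd(12, 10) = 2, and 1 - 6 = -5 is NOT divisible by 2.
    ⇒ system is inconsistent (no integer solution).

No solution (the system is inconsistent).


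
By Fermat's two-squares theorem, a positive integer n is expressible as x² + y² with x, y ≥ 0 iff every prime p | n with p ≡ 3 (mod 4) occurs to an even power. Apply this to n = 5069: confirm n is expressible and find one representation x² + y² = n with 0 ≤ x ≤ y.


Step 1: Factor n = 5069 = 37 · 137.
Step 2: Check the mod-4 condition on each prime factor: 37 ≡ 1 (mod 4), exponent 1; 137 ≡ 1 (mod 4), exponent 1.
All primes ≡ 3 (mod 4) appear to even exponent (or don't appear), so by the two-squares theorem n IS expressible as a sum of two squares.
Step 3: Build a representation. Here n = 37 · 137 is a product of primes ≡ 1 (mod 4). Each prime p ≡ 1 (mod 4) is itself a sum of two squares; find a² by testing p − a² for a perfect square:
  37: 37 − 1² = 36 = 6² ⇒ 37 = 1² + 6².
  137: 137 − 1² = 136, 137 − 2² = 133, 137 − 3² = 128, 137 − 4² = 121 = 11² ⇒ 137 = 4² + 11².
  Combine using the Brahmagupta–Fibonacci identity (a² + b²)(c² + d²) = (ac − bd)² + (ad + bc)² = (ac + bd)² + (ad − bc)²:
  37 · 137 = 5069: from (1² + 6²)(4² + 11²), take (1·4 − 6·11, 1·11 + 6·4) = (4 − 66, 11 + 24) = (-62, 35); dropping signs (only squares matter) gives (62, 35); check 62² + 35² = 3844 + 1225 = 5069 ✓.
Step 4: Order so x ≤ y and verify: 35² + 62² = 1225 + 3844 = 5069 = n. ✓

n = 5069 = 35² + 62² (one valid representation with x ≤ y).


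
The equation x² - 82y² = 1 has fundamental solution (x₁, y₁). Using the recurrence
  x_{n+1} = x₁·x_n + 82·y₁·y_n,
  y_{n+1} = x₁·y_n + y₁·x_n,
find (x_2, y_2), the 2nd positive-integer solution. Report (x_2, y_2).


Step 1: Find the fundamental solution (x₁, y₁) of x² - 82y² = 1.
  Expand √82 as a continued fraction. a₀ = ⌊√82⌋ = 9; iterate m_{k+1} = d_k·a_k − m_k, d_{k+1} = (82 − m_{k+1}²)/d_k, a_{k+1} = ⌊(a₀ + m_{k+1})/d_{k+1}⌋ (starting m₀ = 0, d₀ = 1), with convergents p_k = a_k·p_{k-1} + p_{k-2}, q_k = a_k·q_{k-1} + q_{k-2} (p₋₁ = 1, q₋₁ = 0):
  k = 0: a₀ = 9; p₀/q₀ = 9/1; p₀² − 82·q₀² = 81 − 82 = -1.
  k = 1: m = 9, d = 1, a = ⌊(9 + 9)/1⌋ = 18; p/q = (18·9 + 1)/(18·1 + 0) = 163/18; p² − 82·q² = 26569 − 26568 = 1.
  The first convergent with p² − 82·q² = 1 gives the fundamental solution (x₁, y₁) = (163, 18).
Step 2: Apply the recurrence (x_{n+1}, y_{n+1}) = (x₁x_n + 82y₁y_n, x₁y_n + y₁x_n) repeatedly.
  From (x_1, y_1) = (163, 18): x_2 = 163·163 + 82·18·18 = 53137; y_2 = 163·18 + 18·163 = 5868.
Step 3: Verify x_2² - 82·y_2² = 2823540769 - 2823540768 = 1 (should be 1). ✓

(x_1, y_1) = (163, 18); (x_2, y_2) = (53137, 5868).
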